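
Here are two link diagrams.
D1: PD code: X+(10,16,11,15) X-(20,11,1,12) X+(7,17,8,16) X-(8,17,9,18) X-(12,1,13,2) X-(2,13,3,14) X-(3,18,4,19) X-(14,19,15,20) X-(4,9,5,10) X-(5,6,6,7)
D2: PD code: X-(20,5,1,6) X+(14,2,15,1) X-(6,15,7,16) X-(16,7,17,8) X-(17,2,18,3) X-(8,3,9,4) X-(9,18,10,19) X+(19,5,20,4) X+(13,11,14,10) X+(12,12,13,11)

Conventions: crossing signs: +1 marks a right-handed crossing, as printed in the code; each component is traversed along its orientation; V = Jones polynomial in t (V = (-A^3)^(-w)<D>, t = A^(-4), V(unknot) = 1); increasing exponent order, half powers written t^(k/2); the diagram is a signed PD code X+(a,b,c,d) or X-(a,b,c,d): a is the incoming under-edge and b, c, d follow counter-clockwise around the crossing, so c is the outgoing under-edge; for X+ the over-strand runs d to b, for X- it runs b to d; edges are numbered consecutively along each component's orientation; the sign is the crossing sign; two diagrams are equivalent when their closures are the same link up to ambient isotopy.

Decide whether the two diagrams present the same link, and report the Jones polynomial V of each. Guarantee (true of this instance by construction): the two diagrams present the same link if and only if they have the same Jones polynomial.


equivalent: yes
D1 (bracket A^-14 + A^-6 - A^-2; 10 crossings at w = -6): V = -t^-4 + t^-3 + t^-1
V(D2) = -t^-4 + t^-3 + t^-1  (w -2, c 10, <D> = A^-2 + A^6 - A^10)
key observation: all 2 diagrams share one V(t), hence one class


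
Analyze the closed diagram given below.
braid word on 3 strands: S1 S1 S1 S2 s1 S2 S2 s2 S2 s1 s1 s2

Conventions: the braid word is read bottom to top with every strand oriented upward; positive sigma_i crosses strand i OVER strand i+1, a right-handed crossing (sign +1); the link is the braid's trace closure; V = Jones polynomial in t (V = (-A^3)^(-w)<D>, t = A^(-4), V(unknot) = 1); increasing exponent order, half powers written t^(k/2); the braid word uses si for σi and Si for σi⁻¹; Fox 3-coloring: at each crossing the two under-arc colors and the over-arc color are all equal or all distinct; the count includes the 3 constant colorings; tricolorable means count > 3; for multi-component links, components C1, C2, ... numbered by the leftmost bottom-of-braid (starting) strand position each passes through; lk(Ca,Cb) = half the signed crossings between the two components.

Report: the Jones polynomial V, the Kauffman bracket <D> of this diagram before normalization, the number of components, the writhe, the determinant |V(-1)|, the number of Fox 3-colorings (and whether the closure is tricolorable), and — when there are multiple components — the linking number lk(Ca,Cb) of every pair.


Jones polynomial: V(t) = -t^-6 + 2t^-5 - 4t^-4 + 5t^-3 - 4t^-2 + 5t^-1 - 3 + 2t - t^2
<D> = -A^-14 + 2A^-10 - 3A^-6 + 5A^-2 - 4A^2 + 5A^6 - 4A^10 + 2A^14 - A^18; writhe -2
components 1, writhe -2 (12 crossings)
3-colorings: 9 of 3^12, det 27 — tricolorable
note: the span of V is 8, forcing >= 8 crossings in any diagram


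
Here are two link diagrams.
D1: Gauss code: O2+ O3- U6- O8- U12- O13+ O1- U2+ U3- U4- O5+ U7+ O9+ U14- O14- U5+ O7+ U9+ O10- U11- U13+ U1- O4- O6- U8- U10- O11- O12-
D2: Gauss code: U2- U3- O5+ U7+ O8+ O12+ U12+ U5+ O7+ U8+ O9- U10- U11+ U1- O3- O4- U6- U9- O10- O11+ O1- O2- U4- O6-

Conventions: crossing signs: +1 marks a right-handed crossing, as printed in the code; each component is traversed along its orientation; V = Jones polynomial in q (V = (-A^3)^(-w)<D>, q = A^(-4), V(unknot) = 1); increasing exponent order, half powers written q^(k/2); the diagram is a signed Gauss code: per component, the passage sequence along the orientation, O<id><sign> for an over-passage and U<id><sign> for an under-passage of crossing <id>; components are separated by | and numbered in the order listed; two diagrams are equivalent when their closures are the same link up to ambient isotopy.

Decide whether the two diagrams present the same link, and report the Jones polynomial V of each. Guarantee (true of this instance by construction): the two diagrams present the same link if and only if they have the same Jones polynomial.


equivalent: yes
D1 (bracket -A^-20 + A^-16 - A^-12 + 3A^-8 - 2A^-4 + 3 - 2A^4 + A^8 - A^12; 14 crossings at w = -4): V = -q^-6 + q^-5 - 2q^-4 + 3q^-3 - 2q^-2 + 3q^-1 - 1 + q - q^2
V(D2) = -q^-6 + q^-5 - 2q^-4 + 3q^-3 - 2q^-2 + 3q^-1 - 1 + q - q^2  [12 crossings, <D> = -A^-14 + A^-10 - A^-6 + 3A^-2 - 2A^2 + 3A^6 - 2A^10 + A^14 - A^18, w = -2]
observation: one V(q) for all 2 diagrams — one class (guaranteed)


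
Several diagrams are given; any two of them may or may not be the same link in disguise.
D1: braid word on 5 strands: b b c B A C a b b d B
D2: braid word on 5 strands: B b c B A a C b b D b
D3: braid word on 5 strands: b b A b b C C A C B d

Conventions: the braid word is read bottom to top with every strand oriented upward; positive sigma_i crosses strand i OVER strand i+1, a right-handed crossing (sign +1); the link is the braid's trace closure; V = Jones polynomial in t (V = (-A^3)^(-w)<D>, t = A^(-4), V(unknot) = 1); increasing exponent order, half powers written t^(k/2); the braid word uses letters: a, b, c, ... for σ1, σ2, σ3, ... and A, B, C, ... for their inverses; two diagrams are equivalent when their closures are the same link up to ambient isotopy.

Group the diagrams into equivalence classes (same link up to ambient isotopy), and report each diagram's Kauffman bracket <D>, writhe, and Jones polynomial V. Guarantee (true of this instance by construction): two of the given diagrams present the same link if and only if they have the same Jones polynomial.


grouping into links: {D1, D2} | {D3}
V(D1) = -t^(1/2) - t^(3/2) - t^(5/2) + t^(9/2)  (w +3, c 11, <D> = -A^-9 + A^-1 + A^3 + A^7)
V(D2) = -t^(1/2) - t^(3/2) - t^(5/2) + t^(9/2)  (w +1, c 11, <D> = -A^-15 + A^-7 + A^-3 + A)
V(D3) = t^(-11/2) - 2t^(-9/2) + 3t^(-7/2) - 4t^(-5/2) + 4t^(-3/2) - 5t^(-1/2) + 2t^(1/2) - 2t^(3/2) + t^(5/2)  (w -1, c 11, <D> = -A^-13 + 2A^-9 - 2A^-5 + 5A^-1 - 4A^3 + 4A^7 - 3A^11 + 2A^15 - A^19)
key observation: V(t) takes 2 values over 3 diagrams, fixing the grouping


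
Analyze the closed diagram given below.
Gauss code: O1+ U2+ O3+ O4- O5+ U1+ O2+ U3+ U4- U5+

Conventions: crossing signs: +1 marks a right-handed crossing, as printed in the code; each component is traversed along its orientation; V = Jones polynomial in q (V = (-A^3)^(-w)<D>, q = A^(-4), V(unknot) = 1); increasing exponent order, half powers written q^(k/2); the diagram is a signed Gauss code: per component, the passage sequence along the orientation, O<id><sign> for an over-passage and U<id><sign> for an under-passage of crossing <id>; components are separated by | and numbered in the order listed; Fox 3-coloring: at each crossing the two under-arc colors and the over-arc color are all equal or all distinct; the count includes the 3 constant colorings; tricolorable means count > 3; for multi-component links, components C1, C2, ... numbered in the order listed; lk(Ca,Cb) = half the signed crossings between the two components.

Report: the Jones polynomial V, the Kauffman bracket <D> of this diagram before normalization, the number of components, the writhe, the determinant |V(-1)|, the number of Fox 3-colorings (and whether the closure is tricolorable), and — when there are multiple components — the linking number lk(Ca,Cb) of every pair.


V = q + q^3 - q^4
<D> = A^-7 - A^-3 - A^5 (w = +3)
1 component over 5 crossings, w = +3
9 Fox colorings among 3^5, |V(-1)| = 3: tricolorable
why: the span of V is 3, forcing >= 3 crossings in any diagram


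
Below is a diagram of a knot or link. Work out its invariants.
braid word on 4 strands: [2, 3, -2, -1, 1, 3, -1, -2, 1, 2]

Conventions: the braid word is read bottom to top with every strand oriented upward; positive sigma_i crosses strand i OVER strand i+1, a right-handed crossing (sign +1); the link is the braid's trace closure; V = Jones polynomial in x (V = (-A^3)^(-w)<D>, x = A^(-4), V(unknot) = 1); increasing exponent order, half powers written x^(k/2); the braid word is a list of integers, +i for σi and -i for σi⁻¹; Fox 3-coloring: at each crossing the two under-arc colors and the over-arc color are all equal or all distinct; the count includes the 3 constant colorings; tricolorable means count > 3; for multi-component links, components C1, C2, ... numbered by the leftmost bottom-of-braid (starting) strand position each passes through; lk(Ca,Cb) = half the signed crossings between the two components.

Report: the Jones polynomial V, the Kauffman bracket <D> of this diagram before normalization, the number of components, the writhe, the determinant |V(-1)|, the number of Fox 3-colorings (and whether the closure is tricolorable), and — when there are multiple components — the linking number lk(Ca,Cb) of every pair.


V = -x^(1/2) + x^(3/2) - x^(5/2) - x^(9/2)
<D> = -A^-12 - A^-4 + 1 - A^4 (w = +2)
2 components over 10 crossings, w = +2
lk(C1,C2): +2
3 Fox colorings among 3^10, |V(-1)| = 4: not tricolorable
why: |V(-1)| = 4: so not tricolorable, since 3 does not divide 4


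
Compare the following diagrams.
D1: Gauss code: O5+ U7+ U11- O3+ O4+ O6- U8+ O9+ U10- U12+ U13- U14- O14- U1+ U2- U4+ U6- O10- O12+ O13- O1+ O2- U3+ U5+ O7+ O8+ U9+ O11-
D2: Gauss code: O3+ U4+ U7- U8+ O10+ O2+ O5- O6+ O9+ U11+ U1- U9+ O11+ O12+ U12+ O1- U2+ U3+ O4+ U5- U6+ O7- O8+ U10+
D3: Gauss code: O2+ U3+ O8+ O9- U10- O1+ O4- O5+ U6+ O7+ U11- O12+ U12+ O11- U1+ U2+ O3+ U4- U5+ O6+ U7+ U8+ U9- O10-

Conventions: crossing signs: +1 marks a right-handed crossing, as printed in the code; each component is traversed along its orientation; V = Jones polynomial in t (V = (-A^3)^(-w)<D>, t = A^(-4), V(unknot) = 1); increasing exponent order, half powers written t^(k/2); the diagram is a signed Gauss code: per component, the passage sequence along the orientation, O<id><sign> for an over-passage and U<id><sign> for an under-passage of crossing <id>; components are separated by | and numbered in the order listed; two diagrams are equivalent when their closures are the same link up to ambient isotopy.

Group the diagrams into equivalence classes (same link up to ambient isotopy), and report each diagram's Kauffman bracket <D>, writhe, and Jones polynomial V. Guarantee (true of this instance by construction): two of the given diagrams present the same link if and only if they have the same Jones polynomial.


grouping into links: {D1, D3} | {D2}
V(D1) = t - t^2 + 2t^3 - t^4 + t^5 - t^6  (w +2, c 14, <D> = -A^-18 + A^-14 - A^-10 + 2A^-6 - A^-2 + A^2)
V(D2) = t + t^3 - t^4  [12 crossings, <D> = -A^2 + A^6 + A^14, w = +6]
V(D3) = t - t^2 + 2t^3 - t^4 + t^5 - t^6  [12 crossings, <D> = -A^-12 + A^-8 - A^-4 + 2 - A^4 + A^8, w = +4]
why: comparing 3 Jones polynomials yields 2 groups


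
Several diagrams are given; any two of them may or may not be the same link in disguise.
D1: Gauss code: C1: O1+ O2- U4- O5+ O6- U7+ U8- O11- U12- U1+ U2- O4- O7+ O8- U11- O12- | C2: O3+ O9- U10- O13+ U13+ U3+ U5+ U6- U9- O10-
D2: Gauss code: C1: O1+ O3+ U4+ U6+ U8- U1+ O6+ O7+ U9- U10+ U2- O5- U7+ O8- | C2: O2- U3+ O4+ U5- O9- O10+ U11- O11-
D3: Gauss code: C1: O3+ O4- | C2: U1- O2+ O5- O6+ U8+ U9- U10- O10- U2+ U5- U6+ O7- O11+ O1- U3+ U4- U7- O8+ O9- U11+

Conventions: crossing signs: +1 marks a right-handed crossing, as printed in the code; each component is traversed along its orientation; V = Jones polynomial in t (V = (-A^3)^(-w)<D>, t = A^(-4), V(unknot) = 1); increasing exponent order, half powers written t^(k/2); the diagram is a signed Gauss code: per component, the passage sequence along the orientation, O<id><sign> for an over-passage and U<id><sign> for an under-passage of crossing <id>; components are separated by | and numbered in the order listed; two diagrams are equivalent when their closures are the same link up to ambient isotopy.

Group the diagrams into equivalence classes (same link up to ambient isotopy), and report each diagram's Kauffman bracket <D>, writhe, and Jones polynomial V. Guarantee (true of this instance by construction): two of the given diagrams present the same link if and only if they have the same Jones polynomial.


grouping into links: {D1} | {D2} | {D3}
V(D1) = t^(-9/2) - t^(-5/2) - t^(-3/2) - t^(-1/2)  (w -3, c 13, <D> = A^-7 + A^-3 + A - A^9)
D2 (bracket -A^-11 + 2A^-7 - A^-3 + 2A - A^5 + A^9; 11 crossings at w = +1): V = -t^(-3/2) + t^(-1/2) - 2t^(1/2) + t^(3/2) - 2t^(5/2) + t^(7/2)
D3 (bracket A^-5 + A^-1; 11 crossings at w = -1): V = -t^(-1/2) - t^(1/2)
why: 3 values of V(t) split the 3 diagrams


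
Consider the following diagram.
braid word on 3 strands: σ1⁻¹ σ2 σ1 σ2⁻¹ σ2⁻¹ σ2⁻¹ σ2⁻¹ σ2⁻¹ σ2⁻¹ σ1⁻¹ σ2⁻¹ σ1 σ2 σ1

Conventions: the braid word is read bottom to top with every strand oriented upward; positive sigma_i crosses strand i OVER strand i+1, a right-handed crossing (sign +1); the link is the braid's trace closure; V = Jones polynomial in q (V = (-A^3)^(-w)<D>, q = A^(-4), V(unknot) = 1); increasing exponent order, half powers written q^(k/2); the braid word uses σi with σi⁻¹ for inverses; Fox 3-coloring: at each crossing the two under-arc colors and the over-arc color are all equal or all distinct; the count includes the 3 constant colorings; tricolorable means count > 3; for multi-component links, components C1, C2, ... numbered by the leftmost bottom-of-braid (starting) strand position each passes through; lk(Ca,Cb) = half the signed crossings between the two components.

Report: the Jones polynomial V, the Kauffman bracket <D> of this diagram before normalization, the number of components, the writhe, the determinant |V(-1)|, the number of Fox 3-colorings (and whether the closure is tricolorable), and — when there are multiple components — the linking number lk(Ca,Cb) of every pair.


Jones polynomial: V(q) = -q^-7 + q^-6 - q^-5 + q^-4 + q^-2
<D> = A^-4 + A^4 - A^8 + A^12 - A^16; writhe -4
components 1, writhe -4 (14 crossings)
3-colorings: 3 of 3^14, det 5 — not tricolorable
note: w = -4 (over 14 crossings) is diagram-only; (-A^3)^(4) removes it from V


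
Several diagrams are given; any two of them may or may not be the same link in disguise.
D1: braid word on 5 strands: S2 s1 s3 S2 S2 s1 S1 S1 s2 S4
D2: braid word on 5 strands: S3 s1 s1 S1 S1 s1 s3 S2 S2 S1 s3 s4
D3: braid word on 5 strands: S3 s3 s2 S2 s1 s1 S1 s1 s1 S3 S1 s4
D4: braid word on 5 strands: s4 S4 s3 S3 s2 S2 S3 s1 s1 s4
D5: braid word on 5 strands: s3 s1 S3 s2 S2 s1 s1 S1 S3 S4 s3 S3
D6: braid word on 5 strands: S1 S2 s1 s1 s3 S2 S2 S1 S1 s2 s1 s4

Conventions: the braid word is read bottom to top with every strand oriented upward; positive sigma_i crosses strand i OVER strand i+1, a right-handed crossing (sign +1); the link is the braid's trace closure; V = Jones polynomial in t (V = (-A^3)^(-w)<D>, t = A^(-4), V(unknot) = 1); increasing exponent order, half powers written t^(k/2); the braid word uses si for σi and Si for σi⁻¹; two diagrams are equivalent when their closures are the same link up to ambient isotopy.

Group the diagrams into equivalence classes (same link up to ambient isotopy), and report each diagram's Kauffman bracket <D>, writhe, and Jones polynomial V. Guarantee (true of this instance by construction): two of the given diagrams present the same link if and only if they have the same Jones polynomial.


equivalence classes: {D1, D2, D6} | {D3, D4, D5}
D1 (bracket A^-6 + A^-2 + A^2 + A^6; 10 crossings at w = -2): V = t^-3 + t^-2 + t^-1 + 1
D2 (bracket 1 + A^4 + A^8 + A^12; 12 crossings at w = 0): V = t^-3 + t^-2 + t^-1 + 1
V(D3) = 1 + t + t^2 + t^3  (w +2, c 12, <D> = A^-6 + A^-2 + A^2 + A^6)
D4 (bracket A^-6 + A^-2 + A^2 + A^6; 10 crossings at w = +2): V = 1 + t + t^2 + t^3
D5 (bracket A^-12 + A^-8 + A^-4 + 1; 12 crossings at w = 0): V = 1 + t + t^2 + t^3
V(D6) = t^-3 + t^-2 + t^-1 + 1  [12 crossings, <D> = 1 + A^4 + A^8 + A^12, w = 0]
key observation: comparing 6 Jones polynomials yields 2 groups


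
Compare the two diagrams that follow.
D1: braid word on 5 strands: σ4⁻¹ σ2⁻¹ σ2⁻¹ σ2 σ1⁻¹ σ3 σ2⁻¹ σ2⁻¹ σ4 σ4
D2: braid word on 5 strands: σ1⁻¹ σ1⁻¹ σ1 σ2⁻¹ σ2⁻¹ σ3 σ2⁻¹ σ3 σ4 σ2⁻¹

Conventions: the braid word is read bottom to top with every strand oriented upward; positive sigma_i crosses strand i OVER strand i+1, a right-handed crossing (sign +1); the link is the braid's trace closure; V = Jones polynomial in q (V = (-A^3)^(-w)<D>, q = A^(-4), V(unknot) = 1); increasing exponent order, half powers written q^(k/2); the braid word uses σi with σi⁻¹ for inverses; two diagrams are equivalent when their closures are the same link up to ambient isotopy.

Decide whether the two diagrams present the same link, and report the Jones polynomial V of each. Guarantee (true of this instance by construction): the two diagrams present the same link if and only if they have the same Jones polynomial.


same link: no
V(D1) = -q^-4 + q^-3 + q^-1  [10 crossings, <D> = A^-2 + A^6 - A^10, w = -2]
V(D2) = q^-5 - 2q^-4 + 2q^-3 - 2q^-2 + 2q^-1 - 1 + q  (w -2, c 10, <D> = A^-10 - A^-6 + 2A^-2 - 2A^2 + 2A^6 - 2A^10 + A^14)
note: 2 values of V(q) split the 2 diagrams


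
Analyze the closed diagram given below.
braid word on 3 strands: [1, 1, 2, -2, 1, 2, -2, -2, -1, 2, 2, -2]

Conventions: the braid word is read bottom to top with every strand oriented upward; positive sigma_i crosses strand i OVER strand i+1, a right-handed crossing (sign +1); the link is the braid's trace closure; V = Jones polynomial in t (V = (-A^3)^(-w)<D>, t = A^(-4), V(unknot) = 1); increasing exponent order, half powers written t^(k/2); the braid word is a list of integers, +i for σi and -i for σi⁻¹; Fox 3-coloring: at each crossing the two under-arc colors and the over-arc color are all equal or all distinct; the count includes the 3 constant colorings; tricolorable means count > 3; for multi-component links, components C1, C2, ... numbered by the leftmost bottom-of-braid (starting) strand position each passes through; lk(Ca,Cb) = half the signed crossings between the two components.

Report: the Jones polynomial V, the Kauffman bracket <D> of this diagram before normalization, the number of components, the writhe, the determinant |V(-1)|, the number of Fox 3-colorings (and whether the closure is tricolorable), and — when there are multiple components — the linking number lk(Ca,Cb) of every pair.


V(t) = t + t^3 - t^4
bracket: -A^-10 + A^-6 + A^2, w = +2
1 component, writhe +2, over 12 crossings
det 3, colorings 9 of 3^12 — tricolorable
observation: inverse pairs cancel, leaving σ1 σ1 σ1 σ2⁻¹ σ1⁻¹ σ2


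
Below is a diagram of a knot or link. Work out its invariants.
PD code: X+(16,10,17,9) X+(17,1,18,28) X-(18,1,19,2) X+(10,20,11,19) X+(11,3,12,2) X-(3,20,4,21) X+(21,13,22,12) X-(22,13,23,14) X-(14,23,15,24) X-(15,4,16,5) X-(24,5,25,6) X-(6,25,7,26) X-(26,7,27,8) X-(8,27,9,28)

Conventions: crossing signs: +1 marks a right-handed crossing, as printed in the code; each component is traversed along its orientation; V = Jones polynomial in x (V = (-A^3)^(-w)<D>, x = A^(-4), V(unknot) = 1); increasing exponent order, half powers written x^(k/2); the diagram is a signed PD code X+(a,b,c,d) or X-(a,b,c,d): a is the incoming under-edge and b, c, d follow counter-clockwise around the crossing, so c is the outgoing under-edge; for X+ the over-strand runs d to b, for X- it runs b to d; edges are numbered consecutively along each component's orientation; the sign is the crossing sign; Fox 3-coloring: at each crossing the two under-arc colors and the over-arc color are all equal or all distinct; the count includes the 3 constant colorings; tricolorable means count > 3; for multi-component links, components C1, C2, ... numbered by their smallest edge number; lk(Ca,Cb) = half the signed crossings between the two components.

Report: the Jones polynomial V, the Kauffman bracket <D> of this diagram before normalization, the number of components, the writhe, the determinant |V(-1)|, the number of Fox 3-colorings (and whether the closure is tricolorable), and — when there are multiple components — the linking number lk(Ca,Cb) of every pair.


V = -x^-7 + x^-6 - x^-5 + x^-4 + x^-2
<D> = A^-4 + A^4 - A^8 + A^12 - A^16 (w = -4)
1 component over 14 crossings, w = -4
3 Fox colorings among 3^14, |V(-1)| = 5: not tricolorable
why: det 5 = |V(-1)|; not divisible by 3, so not tricolorable


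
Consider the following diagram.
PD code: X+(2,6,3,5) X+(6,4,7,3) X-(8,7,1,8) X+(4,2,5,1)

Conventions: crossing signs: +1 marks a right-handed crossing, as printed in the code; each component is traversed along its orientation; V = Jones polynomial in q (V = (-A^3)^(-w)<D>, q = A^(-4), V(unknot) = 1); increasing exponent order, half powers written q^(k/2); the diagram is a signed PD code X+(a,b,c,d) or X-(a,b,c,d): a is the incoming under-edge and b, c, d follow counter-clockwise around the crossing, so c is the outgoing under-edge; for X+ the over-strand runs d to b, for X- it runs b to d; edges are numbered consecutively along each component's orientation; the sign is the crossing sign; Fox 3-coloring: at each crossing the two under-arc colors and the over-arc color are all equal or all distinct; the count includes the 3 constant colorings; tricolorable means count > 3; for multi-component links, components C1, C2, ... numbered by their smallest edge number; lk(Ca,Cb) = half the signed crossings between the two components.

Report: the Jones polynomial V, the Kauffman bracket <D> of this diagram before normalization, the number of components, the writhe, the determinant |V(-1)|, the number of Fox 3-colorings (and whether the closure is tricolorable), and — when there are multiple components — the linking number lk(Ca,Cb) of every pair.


V(q) = q + q^3 - q^4
bracket: -A^-10 + A^-6 + A^2, w = +2
1 component, writhe +2, over 4 crossings
det 3, colorings 9 of 3^4 — tricolorable
observation: w = +2 (over 4 crossings) is diagram-only; (-A^3)^(-2) removes it from V


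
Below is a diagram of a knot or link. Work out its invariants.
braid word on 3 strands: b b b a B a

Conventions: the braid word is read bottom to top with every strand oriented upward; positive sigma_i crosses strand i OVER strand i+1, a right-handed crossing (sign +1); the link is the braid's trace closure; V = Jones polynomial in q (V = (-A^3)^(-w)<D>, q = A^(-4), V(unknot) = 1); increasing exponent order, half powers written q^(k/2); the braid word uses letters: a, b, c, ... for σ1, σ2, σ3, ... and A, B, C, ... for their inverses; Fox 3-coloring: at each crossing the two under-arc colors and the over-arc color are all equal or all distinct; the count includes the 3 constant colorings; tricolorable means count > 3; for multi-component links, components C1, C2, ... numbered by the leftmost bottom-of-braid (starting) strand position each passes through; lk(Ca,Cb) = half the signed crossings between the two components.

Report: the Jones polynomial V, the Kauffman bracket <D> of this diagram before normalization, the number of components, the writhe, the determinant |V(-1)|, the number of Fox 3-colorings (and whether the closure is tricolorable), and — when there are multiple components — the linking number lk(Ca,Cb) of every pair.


V(q) = q - q^2 + 2q^3 - q^4 + q^5 - q^6
bracket: -A^-12 + A^-8 - A^-4 + 2 - A^4 + A^8, w = +4
1 component, writhe +4, over 6 crossings
det 7, colorings 3 of 3^6 — not tricolorable
observation: w = +4 (over 6 crossings) is diagram-only; (-A^3)^(-4) removes it from V


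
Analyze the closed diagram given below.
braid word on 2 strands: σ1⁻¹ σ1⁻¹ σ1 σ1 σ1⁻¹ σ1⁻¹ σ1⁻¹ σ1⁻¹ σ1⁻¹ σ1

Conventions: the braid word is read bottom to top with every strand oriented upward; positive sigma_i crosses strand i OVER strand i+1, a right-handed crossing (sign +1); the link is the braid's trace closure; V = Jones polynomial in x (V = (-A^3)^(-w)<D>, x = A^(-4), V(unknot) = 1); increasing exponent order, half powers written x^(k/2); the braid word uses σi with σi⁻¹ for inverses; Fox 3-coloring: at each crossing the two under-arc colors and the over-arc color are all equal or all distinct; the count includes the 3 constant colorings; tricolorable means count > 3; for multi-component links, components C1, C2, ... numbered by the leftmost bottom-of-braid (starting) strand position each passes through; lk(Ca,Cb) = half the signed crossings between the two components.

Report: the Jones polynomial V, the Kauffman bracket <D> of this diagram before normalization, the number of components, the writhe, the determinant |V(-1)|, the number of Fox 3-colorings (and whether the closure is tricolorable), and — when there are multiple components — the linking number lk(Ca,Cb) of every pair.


Jones polynomial: V(x) = -x^(-11/2) + x^(-9/2) - x^(-7/2) - x^(-3/2)
<D> = -A^-6 - A^2 + A^6 - A^10; writhe -4
components 2, writhe -4 (10 crossings)
linking number lk(C1,C2) = -2
3-colorings: 3 of 3^10, det 4 — not tricolorable
note: the 1 component pair carries total linking -2


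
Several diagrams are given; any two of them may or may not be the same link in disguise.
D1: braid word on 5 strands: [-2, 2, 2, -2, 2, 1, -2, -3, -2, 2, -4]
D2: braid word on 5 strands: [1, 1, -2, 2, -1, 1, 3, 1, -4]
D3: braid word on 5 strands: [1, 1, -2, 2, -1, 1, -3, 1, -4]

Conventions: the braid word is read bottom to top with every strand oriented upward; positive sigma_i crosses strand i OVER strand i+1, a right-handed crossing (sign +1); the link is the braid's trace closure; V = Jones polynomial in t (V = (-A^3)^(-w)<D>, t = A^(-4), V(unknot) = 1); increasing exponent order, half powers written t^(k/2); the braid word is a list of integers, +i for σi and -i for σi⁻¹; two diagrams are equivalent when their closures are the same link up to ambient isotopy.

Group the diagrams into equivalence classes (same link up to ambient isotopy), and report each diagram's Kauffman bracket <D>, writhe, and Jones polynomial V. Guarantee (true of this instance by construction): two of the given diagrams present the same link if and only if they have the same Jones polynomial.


classes: {D1} | {D2, D3}
V(D1) = -t^(-1/2) - t^(1/2)  [11 crossings, <D> = A^-5 + A^-1, w = -1]
V(D2) = -t^(1/2) - t^(3/2) - t^(5/2) + t^(9/2)  [9 crossings, <D> = -A^-9 + A^-1 + A^3 + A^7, w = +3]
V(D3) = -t^(1/2) - t^(3/2) - t^(5/2) + t^(9/2)  [9 crossings, <D> = -A^-15 + A^-7 + A^-3 + A, w = +1]
note: 2 values of V(t) split the 3 diagrams


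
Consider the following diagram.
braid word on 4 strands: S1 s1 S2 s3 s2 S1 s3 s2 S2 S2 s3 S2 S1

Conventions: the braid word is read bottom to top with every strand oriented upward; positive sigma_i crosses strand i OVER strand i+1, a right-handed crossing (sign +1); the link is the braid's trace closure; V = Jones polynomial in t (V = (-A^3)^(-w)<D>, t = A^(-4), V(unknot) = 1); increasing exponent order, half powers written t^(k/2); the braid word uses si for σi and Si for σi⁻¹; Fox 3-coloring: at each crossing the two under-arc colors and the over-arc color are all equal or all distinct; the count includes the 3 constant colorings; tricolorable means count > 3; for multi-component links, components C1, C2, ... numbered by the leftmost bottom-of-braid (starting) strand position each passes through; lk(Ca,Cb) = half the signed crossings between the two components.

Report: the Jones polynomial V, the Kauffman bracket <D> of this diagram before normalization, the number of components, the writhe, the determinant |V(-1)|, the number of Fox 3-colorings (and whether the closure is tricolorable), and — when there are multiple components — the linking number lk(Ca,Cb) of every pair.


V = t^-4 - t^-3 + t^-2 - 2t^-1 + 2 - t + t^2
<D> = -A^-11 + A^-7 - 2A^-3 + 2A - A^5 + A^9 - A^13 (w = -1)
1 component over 13 crossings, w = -1
9 Fox colorings among 3^13, |V(-1)| = 9: tricolorable
why: det 9 = |V(-1)|; divisible by 3, so tricolorable


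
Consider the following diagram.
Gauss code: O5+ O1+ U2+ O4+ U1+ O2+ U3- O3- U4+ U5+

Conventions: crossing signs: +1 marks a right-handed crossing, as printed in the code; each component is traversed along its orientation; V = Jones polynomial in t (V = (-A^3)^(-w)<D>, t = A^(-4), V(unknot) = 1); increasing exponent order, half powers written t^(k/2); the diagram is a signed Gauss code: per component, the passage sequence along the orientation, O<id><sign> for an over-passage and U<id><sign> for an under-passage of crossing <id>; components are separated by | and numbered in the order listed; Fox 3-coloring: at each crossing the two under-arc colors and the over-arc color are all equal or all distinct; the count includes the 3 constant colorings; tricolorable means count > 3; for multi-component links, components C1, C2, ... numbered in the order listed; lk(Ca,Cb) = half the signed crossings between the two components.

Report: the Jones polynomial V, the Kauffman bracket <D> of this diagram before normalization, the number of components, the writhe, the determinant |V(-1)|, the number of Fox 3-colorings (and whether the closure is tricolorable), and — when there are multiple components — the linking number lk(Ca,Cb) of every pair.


V(t) = t + t^3 - t^4
bracket: A^-7 - A^-3 - A^5, w = +3
1 component, writhe +3, over 5 crossings
det 3, colorings 9 of 3^5 — tricolorable
observation: det 3 = |V(-1)|; divisible by 3, so tricolorable


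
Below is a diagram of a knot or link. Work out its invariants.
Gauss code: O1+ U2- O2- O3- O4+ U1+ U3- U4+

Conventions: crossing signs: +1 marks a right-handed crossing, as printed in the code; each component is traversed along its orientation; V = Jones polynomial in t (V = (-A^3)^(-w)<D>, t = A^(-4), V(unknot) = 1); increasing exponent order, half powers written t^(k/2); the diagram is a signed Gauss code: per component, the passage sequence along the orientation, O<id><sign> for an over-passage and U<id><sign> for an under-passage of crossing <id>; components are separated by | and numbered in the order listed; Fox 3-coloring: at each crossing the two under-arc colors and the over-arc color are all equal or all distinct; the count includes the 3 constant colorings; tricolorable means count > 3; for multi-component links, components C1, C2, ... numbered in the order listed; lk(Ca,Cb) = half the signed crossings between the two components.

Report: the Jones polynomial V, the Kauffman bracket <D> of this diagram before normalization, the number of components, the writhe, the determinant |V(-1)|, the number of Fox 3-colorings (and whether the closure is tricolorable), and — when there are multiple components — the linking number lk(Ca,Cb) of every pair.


V = 1
<D> = 1 (w = 0)
1 component over 4 crossings, w = 0
3 Fox colorings among 3^4, |V(-1)| = 1: not tricolorable
why: |V(-1)| = 1: so not tricolorable, since 3 does not divide 1


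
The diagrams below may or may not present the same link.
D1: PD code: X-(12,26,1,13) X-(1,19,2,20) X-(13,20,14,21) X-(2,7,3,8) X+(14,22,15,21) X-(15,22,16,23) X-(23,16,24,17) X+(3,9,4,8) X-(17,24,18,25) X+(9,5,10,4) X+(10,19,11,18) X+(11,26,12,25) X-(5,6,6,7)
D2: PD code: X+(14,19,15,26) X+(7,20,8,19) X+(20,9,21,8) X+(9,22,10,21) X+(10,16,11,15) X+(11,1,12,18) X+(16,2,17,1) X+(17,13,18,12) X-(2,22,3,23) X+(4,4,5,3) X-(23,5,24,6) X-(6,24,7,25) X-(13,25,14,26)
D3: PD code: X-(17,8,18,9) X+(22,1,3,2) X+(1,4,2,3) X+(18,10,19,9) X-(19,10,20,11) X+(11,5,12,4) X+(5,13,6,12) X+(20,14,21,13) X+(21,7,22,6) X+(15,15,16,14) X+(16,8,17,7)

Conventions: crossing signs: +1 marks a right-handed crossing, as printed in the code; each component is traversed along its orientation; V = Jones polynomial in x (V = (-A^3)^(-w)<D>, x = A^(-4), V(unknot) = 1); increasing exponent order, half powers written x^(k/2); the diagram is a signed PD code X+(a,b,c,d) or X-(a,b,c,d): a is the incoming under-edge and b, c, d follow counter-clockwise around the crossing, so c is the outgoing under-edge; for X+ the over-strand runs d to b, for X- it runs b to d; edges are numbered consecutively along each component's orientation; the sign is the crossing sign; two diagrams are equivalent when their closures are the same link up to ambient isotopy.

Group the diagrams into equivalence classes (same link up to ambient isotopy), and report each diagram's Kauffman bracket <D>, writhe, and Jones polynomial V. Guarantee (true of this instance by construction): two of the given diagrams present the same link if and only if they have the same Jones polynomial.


grouping into links: {D1} | {D2} | {D3}
V(D1) = x^(-9/2) - x^(-5/2) - x^(-3/2) - x^(-1/2)  (w -3, c 13, <D> = A^-7 + A^-3 + A - A^9)
D2 (bracket -A^-3 + A^5 + A^9 + A^13; 13 crossings at w = +5): V = -x^(1/2) - x^(3/2) - x^(5/2) + x^(9/2)
V(D3) = -x^(3/2) - 2x^(7/2) + x^(9/2) - x^(11/2) + x^(13/2)  (w +7, c 11, <D> = -A^-5 + A^-1 - A^3 + 2A^7 + A^15)
key observation: comparing 3 Jones polynomials yields 3 groups


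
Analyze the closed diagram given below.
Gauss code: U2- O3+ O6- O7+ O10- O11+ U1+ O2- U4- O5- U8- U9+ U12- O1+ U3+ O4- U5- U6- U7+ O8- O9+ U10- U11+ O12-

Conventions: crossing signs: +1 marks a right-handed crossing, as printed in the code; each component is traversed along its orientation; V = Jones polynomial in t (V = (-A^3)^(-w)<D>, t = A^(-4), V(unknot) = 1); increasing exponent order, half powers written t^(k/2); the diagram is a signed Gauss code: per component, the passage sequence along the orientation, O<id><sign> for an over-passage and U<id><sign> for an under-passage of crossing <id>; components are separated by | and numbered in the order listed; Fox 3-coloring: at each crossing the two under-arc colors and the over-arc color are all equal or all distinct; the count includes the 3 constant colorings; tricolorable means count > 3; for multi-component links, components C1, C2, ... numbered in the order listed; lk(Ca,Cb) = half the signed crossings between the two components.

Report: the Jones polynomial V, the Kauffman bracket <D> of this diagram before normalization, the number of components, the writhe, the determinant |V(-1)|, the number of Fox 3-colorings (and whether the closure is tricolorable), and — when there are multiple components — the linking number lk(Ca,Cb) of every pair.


V(t) = t^-5 - 2t^-4 + 2t^-3 - 2t^-2 + 2t^-1 - 1 + t
bracket: A^-10 - A^-6 + 2A^-2 - 2A^2 + 2A^6 - 2A^10 + A^14, w = -2
1 component, writhe -2, over 12 crossings
det 11, colorings 3 of 3^12 — not tricolorable
observation: det 11 = |V(-1)|; not divisible by 3, so not tricolorable


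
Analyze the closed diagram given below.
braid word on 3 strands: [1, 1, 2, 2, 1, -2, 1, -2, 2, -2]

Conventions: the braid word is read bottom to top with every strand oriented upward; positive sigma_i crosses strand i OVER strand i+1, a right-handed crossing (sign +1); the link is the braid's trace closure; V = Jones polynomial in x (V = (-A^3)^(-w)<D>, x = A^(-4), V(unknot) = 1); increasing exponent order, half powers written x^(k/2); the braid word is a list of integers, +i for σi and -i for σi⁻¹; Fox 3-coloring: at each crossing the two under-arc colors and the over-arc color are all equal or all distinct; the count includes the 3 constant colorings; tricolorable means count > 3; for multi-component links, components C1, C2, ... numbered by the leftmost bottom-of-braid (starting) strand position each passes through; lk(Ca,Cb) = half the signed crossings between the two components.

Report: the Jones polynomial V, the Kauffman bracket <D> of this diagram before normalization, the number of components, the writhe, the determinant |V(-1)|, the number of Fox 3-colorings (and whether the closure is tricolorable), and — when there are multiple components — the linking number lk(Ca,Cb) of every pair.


Jones polynomial: V(x) = 2x - 2x^2 + 3x^3 - 3x^4 + 2x^5 - 2x^6 + x^7
<D> = A^-16 - 2A^-12 + 2A^-8 - 3A^-4 + 3 - 2A^4 + 2A^8; writhe +4
components 1, writhe +4 (10 crossings)
3-colorings: 9 of 3^10, det 15 — tricolorable
note: the word shrinks to σ1 σ1 σ2 σ2 σ1 σ2⁻¹ σ1 σ2⁻¹ after cancelling


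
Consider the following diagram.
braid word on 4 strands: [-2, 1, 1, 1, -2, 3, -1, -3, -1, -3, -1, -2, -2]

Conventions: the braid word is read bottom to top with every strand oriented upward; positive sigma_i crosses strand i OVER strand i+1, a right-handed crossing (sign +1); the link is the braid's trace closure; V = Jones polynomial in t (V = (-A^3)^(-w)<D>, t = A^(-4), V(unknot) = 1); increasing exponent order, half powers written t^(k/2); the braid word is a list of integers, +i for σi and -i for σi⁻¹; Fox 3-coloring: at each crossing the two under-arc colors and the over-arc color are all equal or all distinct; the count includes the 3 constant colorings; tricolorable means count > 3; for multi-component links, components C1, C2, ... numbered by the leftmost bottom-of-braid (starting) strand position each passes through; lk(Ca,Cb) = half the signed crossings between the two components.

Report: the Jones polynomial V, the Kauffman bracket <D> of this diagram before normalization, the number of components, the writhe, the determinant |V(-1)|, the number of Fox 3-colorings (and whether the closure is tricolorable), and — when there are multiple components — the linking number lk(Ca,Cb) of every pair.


V(t) = -t^-8 + 2t^-7 - 3t^-6 + 4t^-5 - 5t^-4 + 5t^-3 - 3t^-2 + 3t^-1 - 1
bracket: A^-15 - 3A^-11 + 3A^-7 - 5A^-3 + 5A - 4A^5 + 3A^9 - 2A^13 + A^17, w = -5
1 component, writhe -5, over 13 crossings
det 27, colorings 9 of 3^13 — tricolorable
observation: V spans 8 powers of t: at least 8 crossings in any diagram


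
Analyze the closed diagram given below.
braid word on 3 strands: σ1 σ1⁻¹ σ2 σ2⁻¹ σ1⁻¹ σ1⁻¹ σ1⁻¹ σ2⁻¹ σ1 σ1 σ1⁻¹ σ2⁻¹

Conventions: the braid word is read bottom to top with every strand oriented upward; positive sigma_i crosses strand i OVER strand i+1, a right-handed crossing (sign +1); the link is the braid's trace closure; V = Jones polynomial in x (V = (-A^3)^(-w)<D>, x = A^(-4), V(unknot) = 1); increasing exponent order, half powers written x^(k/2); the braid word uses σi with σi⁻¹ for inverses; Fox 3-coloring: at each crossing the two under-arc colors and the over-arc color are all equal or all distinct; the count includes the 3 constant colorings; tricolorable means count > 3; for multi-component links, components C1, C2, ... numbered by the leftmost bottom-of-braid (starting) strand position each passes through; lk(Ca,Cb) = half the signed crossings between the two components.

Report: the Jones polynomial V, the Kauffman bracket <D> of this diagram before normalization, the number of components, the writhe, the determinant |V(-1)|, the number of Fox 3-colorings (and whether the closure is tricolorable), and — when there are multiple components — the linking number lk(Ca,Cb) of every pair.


Jones polynomial: V(x) = -x^-6 + x^-5 - x^-4 + 2x^-3 - x^-2 + x^-1
<D> = A^-8 - A^-4 + 2 - A^4 + A^8 - A^12; writhe -4
components 1, writhe -4 (12 crossings)
3-colorings: 3 of 3^12, det 7 — not tricolorable
note: w = -4 shifts under R1 moves; the (-A^3)^(4) factor cancels that in V


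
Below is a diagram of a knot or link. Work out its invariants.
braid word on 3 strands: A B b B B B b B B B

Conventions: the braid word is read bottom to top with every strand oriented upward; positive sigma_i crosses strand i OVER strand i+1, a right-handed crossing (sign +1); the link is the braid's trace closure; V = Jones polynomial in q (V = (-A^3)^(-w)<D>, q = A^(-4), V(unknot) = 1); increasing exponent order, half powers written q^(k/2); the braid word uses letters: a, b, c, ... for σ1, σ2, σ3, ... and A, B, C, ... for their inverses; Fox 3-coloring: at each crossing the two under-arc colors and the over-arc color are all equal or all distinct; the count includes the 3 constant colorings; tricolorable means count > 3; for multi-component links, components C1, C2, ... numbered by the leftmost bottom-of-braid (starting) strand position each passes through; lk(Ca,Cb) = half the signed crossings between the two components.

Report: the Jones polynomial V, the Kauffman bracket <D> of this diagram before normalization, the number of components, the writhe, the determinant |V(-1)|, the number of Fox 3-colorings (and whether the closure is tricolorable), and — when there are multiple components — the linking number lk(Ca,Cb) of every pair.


V(q) = -q^-7 + q^-6 - q^-5 + q^-4 + q^-2
bracket: A^-10 + A^-2 - A^2 + A^6 - A^10, w = -6
1 component, writhe -6, over 10 crossings
det 5, colorings 3 of 3^10 — not tricolorable
observation: V spans 5 powers of q: at least 5 crossings in any diagram
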